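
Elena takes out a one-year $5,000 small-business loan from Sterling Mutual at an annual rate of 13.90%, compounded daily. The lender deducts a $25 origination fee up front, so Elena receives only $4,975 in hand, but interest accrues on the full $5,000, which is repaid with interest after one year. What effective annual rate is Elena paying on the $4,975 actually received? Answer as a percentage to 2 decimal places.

Amount owed after one year: 5,000 × (1 + 0.1390/365)^365 = 5,000 × 1.149094 = $5,745.47.
Effective rate on net proceeds: 5,745.47 / 4,975 − 1 = 0.154868 = 15.49%.

15.49%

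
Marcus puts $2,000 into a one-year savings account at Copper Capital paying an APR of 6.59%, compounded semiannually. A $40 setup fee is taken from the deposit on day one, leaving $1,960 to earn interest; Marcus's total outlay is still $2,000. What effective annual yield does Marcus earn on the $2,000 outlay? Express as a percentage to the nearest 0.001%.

Value after one year: 1,960 × (1 + 0.0659/2)^2 = 1,960 × 1.066986 = $2,091.29.
Effective yield on the $2,000 outlay: 2,091.29 / 2,000 − 1 = 0.045646 = 4.565%.

4.565%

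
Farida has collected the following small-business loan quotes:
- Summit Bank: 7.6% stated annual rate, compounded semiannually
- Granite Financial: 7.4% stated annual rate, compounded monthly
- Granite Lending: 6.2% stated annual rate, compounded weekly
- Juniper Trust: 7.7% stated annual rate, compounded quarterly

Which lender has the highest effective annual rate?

Juniper Trust

Summit Bank: (1 + 0.076/2)^2 − 1 = 7.744%
Granite Financial: (1 + 0.074/12)^12 − 1 = 7.656%
Granite Lending: (1 + 0.062/52)^52 − 1 = 6.392%
Juniper Trust: (1 + 0.077/4)^4 − 1 = 7.925%
The highest effective annual rate is Juniper Trust at 7.925%.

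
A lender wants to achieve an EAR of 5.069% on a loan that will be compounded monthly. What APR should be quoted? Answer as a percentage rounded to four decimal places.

4.9549%

(1 + r/12)^12 − 1 = 0.05069, so 1 + r/12 = 1.05069^(1/12).
r/12 = 0.004129, so r = 0.049549 = 4.9549%.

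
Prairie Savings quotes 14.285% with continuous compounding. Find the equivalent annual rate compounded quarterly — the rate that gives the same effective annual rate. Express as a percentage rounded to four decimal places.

14.5431%

EAR under continuous compounding: e^0.14285 − 1 = 0.153557.
Solve (1 + r/4)^4 = 1.153557: r/4 = 1.153557^(1/4) − 1 = 0.036358, so r = 0.145431 = 14.5431%.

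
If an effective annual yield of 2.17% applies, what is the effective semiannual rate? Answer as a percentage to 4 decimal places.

The per-half-year rate i satisfies (1 + i)^2 = 1 + 0.0217.
i = 1.0217^(1/2) − 1 = 0.0107918 = 1.0792%.

1.0792%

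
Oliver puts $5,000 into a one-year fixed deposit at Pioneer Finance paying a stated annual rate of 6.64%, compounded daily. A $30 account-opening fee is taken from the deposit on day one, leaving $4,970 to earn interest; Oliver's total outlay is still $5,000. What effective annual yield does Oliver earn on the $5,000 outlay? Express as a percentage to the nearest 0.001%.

Value after one year: 4,970 × (1 + 0.0664/365)^365 = 4,970 × 1.068648 = $5,311.18.
Effective yield on the $5,000 outlay: 5,311.18 / 5,000 − 1 = 0.062236 = 6.224%.

6.224%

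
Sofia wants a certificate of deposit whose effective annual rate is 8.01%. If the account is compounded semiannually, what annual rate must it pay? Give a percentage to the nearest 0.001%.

7.856%

(1 + r/2)^2 − 1 = 0.0801, so 1 + r/2 = 1.0801^(1/2).
r/2 = 0.039279, so r = 0.078557 = 7.856%.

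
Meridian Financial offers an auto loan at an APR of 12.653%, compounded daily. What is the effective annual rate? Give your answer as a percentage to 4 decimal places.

EAR = (1 + 0.12653/365)^365 − 1.
= (1 + 0.000347)^365 − 1 = 1.134859 − 1 = 13.4859%.

13.4859%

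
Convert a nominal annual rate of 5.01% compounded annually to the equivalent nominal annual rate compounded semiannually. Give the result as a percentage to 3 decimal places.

Compounded annually, EAR = nominal = 0.050100.
Solve (1 + r/2)^2 = 1.050100: r/2 = 1.050100^(1/2) − 1 = 0.024744, so r = 0.049488 = 4.949%.

4.949%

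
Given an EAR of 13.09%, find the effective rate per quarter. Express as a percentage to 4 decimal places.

The per-quarter rate i satisfies (1 + i)^4 = 1 + 0.1309.
i = 1.1309^(1/4) − 1 = 0.0312312 = 3.1231%.

3.1231%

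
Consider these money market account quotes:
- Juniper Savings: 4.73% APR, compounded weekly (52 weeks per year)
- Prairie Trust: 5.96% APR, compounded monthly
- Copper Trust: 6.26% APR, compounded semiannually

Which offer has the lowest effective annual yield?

Juniper Savings

Juniper Savings: (1 + 0.0473/52)^52 − 1 = 4.841%
Prairie Trust: (1 + 0.0596/12)^12 − 1 = 6.126%
Copper Trust: (1 + 0.0626/2)^2 − 1 = 6.358%
The lowest effective annual rate is Juniper Savings at 4.841%.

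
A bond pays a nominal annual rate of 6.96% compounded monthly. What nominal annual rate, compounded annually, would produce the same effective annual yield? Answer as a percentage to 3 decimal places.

EAR = (1 + 0.0696/12)^12 − 1 = 0.071864.
Compounded annually, the equivalent nominal rate is the EAR itself: 7.186%.

7.186%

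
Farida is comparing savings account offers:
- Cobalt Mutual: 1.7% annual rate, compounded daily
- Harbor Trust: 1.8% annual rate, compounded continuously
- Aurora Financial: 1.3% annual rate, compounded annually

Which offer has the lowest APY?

Aurora Financial

Cobalt Mutual: (1 + 0.017/365)^365 − 1 = 1.714%
Harbor Trust: e^0.018 − 1 = 1.816%
Aurora Financial: compounded annually, EAR = 1.300%
The lowest effective annual rate is Aurora Financial at 1.300%.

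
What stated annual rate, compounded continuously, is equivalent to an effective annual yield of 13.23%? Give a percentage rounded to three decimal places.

Continuous: nominal r satisfies e^r − 1 = 0.1323.
r = ln(1 + 0.1323) = ln(1.1323) = 0.124251 = 12.425%.

12.425%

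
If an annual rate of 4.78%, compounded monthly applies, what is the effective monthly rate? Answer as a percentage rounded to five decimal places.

With a nominal annual rate compounded monthly, the periodic rate is the nominal rate divided by 12.
i = 0.0478 / 12 = 0.0039833 = 0.39833%.

0.39833%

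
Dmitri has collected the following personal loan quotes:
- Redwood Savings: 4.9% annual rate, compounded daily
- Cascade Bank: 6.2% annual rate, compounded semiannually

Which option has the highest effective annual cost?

Redwood Savings: (1 + 0.049/365)^365 − 1 = 5.022%
Cascade Bank: (1 + 0.062/2)^2 − 1 = 6.296%
The highest effective annual rate is Cascade Bank at 6.296%.

Cascade Bank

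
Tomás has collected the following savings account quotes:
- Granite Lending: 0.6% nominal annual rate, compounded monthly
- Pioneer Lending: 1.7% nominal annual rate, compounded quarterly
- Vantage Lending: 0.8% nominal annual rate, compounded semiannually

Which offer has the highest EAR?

Granite Lending: (1 + 0.006/12)^12 − 1 = 0.602%
Pioneer Lending: (1 + 0.017/4)^4 − 1 = 1.711%
Vantage Lending: (1 + 0.008/2)^2 − 1 = 0.802%
The highest effective annual rate is Pioneer Lending at 1.711%.

Pioneer Lending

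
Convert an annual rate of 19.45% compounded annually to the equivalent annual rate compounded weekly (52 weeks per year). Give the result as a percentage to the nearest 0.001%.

Compounded annually, EAR = nominal = 0.194500.
Solve (1 + r/52)^52 = 1.194500: r/52 = 1.194500^(1/52) − 1 = 0.003424, so r = 0.178032 = 17.803%.

17.803%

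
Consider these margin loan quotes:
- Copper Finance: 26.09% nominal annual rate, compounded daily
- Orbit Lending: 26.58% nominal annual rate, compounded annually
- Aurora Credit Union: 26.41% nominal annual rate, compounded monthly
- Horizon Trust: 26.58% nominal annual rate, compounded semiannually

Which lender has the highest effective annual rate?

Aurora Credit Union

Copper Finance: (1 + 0.2609/365)^365 − 1 = 29.798%
Orbit Lending: compounded annually, EAR = 26.580%
Aurora Credit Union: (1 + 0.2641/12)^12 − 1 = 29.853%
Horizon Trust: (1 + 0.2658/2)^2 − 1 = 28.346%
The highest effective annual rate is Aurora Credit Union at 29.853%.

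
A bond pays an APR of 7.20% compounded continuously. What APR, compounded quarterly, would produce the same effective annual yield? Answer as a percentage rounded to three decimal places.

EAR under continuous compounding: e^0.0720 − 1 = 0.074655.
Solve (1 + r/4)^4 = 1.074655: r/4 = 1.074655^(1/4) − 1 = 0.018163, so r = 0.072652 = 7.265%.

7.265%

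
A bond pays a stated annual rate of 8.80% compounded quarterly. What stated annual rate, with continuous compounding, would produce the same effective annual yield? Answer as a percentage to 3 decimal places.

EAR = (1 + 0.0880/4)^4 − 1 = 0.090947.
Equivalent continuous rate: r = ln(1 + 0.090947) = 0.087046 = 8.705%.

8.705%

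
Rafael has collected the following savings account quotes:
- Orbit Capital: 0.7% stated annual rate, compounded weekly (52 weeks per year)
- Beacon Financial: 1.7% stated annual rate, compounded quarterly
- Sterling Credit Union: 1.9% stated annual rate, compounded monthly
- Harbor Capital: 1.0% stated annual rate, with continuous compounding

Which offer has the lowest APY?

Orbit Capital: (1 + 0.007/52)^52 − 1 = 0.702%
Beacon Financial: (1 + 0.017/4)^4 − 1 = 1.711%
Sterling Credit Union: (1 + 0.019/12)^12 − 1 = 1.917%
Harbor Capital: e^0.010 − 1 = 1.005%
The lowest effective annual rate is Orbit Capital at 0.702%.

Orbit Capital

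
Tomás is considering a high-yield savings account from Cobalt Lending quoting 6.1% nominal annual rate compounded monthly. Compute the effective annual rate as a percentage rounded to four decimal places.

EAR = (1 + 0.061/12)^12 − 1.
= (1 + 0.005083)^12 − 1 = 1.062735 − 1 = 6.2735%.

6.2735%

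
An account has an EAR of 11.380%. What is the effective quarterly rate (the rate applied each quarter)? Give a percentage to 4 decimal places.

2.7311%

The per-quarter rate i satisfies (1 + i)^4 = 1 + 0.11380.
i = 1.11380^(1/4) − 1 = 0.0273107 = 2.7311%.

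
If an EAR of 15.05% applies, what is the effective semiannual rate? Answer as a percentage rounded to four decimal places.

7.2614%

The per-half-year rate i satisfies (1 + i)^2 = 1 + 0.1505.
i = 1.1505^(1/2) − 1 = 0.0726136 = 7.2614%.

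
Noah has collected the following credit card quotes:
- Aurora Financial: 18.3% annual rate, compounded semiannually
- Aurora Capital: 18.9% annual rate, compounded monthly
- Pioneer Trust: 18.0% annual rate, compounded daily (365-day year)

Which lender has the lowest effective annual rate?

Aurora Financial

Aurora Financial: (1 + 0.183/2)^2 − 1 = 19.137%
Aurora Capital: (1 + 0.189/12)^12 − 1 = 20.626%
Pioneer Trust: (1 + 0.180/365)^365 − 1 = 19.716%
The lowest effective annual rate is Aurora Financial at 19.137%.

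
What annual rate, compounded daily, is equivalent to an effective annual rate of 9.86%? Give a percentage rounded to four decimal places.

(1 + r/365)^365 − 1 = 0.0986, so 1 + r/365 = 1.0986^(1/365).
r/365 = 0.000258, so r = 0.094049 = 9.4049%.

9.4049%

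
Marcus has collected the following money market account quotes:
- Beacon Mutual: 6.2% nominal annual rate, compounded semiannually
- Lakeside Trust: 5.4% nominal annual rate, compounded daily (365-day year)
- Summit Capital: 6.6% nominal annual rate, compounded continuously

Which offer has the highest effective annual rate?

Summit Capital

Beacon Mutual: (1 + 0.062/2)^2 − 1 = 6.296%
Lakeside Trust: (1 + 0.054/365)^365 − 1 = 5.548%
Summit Capital: e^0.066 − 1 = 6.823%
The highest effective annual rate is Summit Capital at 6.823%.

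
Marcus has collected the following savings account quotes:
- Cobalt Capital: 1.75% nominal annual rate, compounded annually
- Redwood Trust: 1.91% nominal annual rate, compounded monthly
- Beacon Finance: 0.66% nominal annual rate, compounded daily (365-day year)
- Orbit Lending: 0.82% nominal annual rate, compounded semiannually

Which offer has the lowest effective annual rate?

Beacon Finance

Cobalt Capital: compounded annually, EAR = 1.750%
Redwood Trust: (1 + 0.0191/12)^12 − 1 = 1.927%
Beacon Finance: (1 + 0.0066/365)^365 − 1 = 0.662%
Orbit Lending: (1 + 0.0082/2)^2 − 1 = 0.822%
The lowest effective annual rate is Beacon Finance at 0.662%.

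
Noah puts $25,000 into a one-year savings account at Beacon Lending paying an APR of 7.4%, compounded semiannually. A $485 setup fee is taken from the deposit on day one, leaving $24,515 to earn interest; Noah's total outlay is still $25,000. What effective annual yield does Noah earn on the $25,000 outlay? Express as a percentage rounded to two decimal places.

5.45%

Value after one year: 24,515 × (1 + 0.074/2)^2 = 24,515 × 1.075369 = $26,362.67.
Effective yield on the $25,000 outlay: 26,362.67 / 25,000 − 1 = 0.054507 = 5.45%.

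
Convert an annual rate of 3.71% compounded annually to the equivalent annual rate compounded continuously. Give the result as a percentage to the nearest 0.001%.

Compounded annually, EAR = nominal = 0.037100.
Equivalent continuous rate: r = ln(1 + 0.037100) = 0.036428 = 3.643%.

3.643%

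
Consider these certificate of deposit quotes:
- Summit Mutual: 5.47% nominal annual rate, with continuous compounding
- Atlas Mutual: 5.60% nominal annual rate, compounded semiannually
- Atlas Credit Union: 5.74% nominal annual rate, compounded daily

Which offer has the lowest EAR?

Summit Mutual

Summit Mutual: e^0.0547 − 1 = 5.622%
Atlas Mutual: (1 + 0.0560/2)^2 − 1 = 5.678%
Atlas Credit Union: (1 + 0.0574/365)^365 − 1 = 5.907%
The lowest effective annual rate is Summit Mutual at 5.622%.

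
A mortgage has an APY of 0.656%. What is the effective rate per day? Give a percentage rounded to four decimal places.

0.0018%

The per-day rate i satisfies (1 + i)^365 = 1 + 0.00656.
i = 1.00656^(1/365) − 1 = 0.0000179 = 0.0018%.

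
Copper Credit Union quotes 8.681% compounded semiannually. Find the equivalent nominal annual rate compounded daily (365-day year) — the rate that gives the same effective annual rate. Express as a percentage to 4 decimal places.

EAR = (1 + 0.08681/2)^2 − 1 = 0.088694.
Solve (1 + r/365)^365 = 1.088694: r/365 = 1.088694^(1/365) − 1 = 0.000233, so r = 0.084989 = 8.4989%.

8.4989%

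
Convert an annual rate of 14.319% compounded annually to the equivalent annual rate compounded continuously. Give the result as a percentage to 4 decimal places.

Compounded annually, EAR = nominal = 0.143190.
Equivalent continuous rate: r = ln(1 + 0.143190) = 0.133823 = 13.3823%.

13.3823%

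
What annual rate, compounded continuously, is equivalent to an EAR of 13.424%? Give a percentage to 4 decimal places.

12.5963%

Continuous: nominal r satisfies e^r − 1 = 0.13424.
r = ln(1 + 0.13424) = ln(1.13424) = 0.125963 = 12.5963%.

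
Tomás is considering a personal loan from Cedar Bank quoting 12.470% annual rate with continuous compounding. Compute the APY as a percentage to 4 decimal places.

13.2809%

With continuous compounding, EAR = e^0.12470 − 1.
e^0.12470 = 1.132809, so EAR = 0.132809 = 13.2809%.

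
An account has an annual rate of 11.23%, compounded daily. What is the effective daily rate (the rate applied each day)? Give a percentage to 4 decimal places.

0.0308%

With a nominal annual rate compounded daily, the periodic rate is the nominal rate divided by 365.
i = 0.1123 / 365 = 0.0003077 = 0.0308%.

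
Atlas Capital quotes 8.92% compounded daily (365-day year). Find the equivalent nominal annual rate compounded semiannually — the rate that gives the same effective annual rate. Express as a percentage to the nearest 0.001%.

EAR = (1 + 0.0892/365)^365 − 1 = 0.093287.
Solve (1 + r/2)^2 = 1.093287: r/2 = 1.093287^(1/2) − 1 = 0.045604, so r = 0.091208 = 9.121%.

9.121%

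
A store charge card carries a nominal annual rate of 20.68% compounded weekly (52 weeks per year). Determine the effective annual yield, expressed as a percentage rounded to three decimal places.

22.923%

EAR = (1 + 0.2068/52)^52 − 1.
= (1 + 0.003977)^52 − 1 = 1.229232 − 1 = 22.923%.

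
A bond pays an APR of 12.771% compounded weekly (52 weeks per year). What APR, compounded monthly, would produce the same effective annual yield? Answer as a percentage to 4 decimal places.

12.8234%

EAR = (1 + 0.12771/52)^52 − 1 = 0.136046.
Solve (1 + r/12)^12 = 1.136046: r/12 = 1.136046^(1/12) − 1 = 0.010686, so r = 0.128234 = 12.8234%.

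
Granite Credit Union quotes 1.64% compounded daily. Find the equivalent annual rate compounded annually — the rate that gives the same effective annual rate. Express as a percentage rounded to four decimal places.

EAR = (1 + 0.0164/365)^365 − 1 = 0.016535.
Compounded annually, the equivalent nominal rate is the EAR itself: 1.6535%.

1.6535%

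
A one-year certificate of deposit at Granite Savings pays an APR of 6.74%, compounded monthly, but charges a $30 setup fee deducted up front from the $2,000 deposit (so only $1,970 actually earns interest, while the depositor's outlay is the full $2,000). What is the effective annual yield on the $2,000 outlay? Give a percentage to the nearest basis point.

5.35%

Value after one year: 1,970 × (1 + 0.0674/12)^12 = 1,970 × 1.069522 = $2,106.96.
Effective yield on the $2,000 outlay: 2,106.96 / 2,000 − 1 = 0.053479 = 5.35%.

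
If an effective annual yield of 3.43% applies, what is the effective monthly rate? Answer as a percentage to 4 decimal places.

0.2814%

The per-month rate i satisfies (1 + i)^12 = 1 + 0.0343.
i = 1.0343^(1/12) − 1 = 0.0028144 = 0.2814%.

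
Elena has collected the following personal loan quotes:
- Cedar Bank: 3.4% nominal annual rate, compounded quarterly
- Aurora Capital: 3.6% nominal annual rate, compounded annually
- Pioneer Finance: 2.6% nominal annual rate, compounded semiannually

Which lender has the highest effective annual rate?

Aurora Capital

Cedar Bank: (1 + 0.034/4)^4 − 1 = 3.444%
Aurora Capital: compounded annually, EAR = 3.600%
Pioneer Finance: (1 + 0.026/2)^2 − 1 = 2.617%
The highest effective annual rate is Aurora Capital at 3.600%.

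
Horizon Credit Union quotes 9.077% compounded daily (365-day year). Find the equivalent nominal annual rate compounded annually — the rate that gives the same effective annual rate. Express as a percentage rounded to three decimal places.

EAR = (1 + 0.09077/365)^365 − 1 = 0.095005.
Compounded annually, the equivalent nominal rate is the EAR itself: 9.500%.

9.500%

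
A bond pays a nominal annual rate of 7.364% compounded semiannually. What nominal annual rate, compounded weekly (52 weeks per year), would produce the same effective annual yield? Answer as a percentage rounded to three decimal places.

EAR = (1 + 0.07364/2)^2 − 1 = 0.074996.
Solve (1 + r/52)^52 = 1.074996: r/52 = 1.074996^(1/52) − 1 = 0.001392, so r = 0.072367 = 7.237%.

7.237%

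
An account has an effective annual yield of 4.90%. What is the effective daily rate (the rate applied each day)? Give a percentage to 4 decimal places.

The per-day rate i satisfies (1 + i)^365 = 1 + 0.0490.
i = 1.0490^(1/365) − 1 = 0.0001311 = 0.0131%.

0.0131%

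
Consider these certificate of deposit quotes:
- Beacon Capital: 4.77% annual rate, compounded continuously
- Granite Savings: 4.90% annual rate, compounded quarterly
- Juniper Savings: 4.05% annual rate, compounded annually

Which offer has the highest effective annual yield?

Granite Savings

Beacon Capital: e^0.0477 − 1 = 4.886%
Granite Savings: (1 + 0.0490/4)^4 − 1 = 4.991%
Juniper Savings: compounded annually, EAR = 4.050%
The highest effective annual rate is Granite Savings at 4.991%.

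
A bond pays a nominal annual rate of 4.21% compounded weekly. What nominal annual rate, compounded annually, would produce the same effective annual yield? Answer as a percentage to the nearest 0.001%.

EAR = (1 + 0.0421/52)^52 − 1 = 0.042981.
Compounded annually, the equivalent nominal rate is the EAR itself: 4.298%.

4.298%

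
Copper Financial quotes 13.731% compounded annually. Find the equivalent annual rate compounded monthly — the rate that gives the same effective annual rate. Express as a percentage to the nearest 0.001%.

12.936%

Compounded annually, EAR = nominal = 0.137310.
Solve (1 + r/12)^12 = 1.137310: r/12 = 1.137310^(1/12) − 1 = 0.010780, so r = 0.129358 = 12.936%.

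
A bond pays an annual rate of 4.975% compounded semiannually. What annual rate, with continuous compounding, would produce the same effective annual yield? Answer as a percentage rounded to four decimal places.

EAR = (1 + 0.04975/2)^2 − 1 = 0.050369.
Equivalent continuous rate: r = ln(1 + 0.050369) = 0.049141 = 4.9141%.

4.9141%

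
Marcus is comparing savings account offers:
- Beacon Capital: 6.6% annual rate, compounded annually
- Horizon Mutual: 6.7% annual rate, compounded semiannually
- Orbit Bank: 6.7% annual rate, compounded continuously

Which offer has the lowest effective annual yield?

Beacon Capital: compounded annually, EAR = 6.600%
Horizon Mutual: (1 + 0.067/2)^2 − 1 = 6.812%
Orbit Bank: e^0.067 − 1 = 6.930%
The lowest effective annual rate is Beacon Capital at 6.600%.

Beacon Capital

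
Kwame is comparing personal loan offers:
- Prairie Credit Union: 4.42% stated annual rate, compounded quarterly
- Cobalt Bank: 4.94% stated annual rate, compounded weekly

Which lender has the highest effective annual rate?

Cobalt Bank

Prairie Credit Union: (1 + 0.0442/4)^4 − 1 = 4.494%
Cobalt Bank: (1 + 0.0494/52)^52 − 1 = 5.062%
The highest effective annual rate is Cobalt Bank at 5.062%.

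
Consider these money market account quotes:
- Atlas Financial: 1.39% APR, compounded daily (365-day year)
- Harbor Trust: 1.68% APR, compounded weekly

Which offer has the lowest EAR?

Atlas Financial: (1 + 0.0139/365)^365 − 1 = 1.400%
Harbor Trust: (1 + 0.0168/52)^52 − 1 = 1.694%
The lowest effective annual rate is Atlas Financial at 1.400%.

Atlas Financial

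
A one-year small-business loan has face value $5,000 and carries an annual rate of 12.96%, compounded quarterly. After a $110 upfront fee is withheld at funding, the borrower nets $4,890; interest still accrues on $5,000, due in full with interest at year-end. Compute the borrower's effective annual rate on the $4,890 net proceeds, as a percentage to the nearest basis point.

Amount owed after one year: 5,000 × (1 + 0.1296/4)^4 = 5,000 × 1.136036 = $5,680.18.
Effective rate on net proceeds: 5,680.18 / 4,890 − 1 = 0.161591 = 16.16%.

16.16%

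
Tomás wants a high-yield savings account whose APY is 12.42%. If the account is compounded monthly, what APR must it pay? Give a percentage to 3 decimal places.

11.764%

(1 + r/12)^12 − 1 = 0.1242, so 1 + r/12 = 1.1242^(1/12).
r/12 = 0.009804, so r = 0.117645 = 11.764%.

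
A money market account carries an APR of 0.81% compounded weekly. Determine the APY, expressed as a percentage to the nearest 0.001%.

0.813%

EAR = (1 + 0.0081/52)^52 − 1.
= 1.008132 − 1 = 0.813%.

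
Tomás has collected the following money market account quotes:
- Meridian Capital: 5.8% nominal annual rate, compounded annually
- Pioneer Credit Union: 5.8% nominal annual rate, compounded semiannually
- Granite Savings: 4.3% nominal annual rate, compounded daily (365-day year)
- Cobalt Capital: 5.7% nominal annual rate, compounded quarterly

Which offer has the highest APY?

Pioneer Credit Union

Meridian Capital: compounded annually, EAR = 5.800%
Pioneer Credit Union: (1 + 0.058/2)^2 − 1 = 5.884%
Granite Savings: (1 + 0.043/365)^365 − 1 = 4.394%
Cobalt Capital: (1 + 0.057/4)^4 − 1 = 5.823%
The highest effective annual rate is Pioneer Credit Union at 5.884%.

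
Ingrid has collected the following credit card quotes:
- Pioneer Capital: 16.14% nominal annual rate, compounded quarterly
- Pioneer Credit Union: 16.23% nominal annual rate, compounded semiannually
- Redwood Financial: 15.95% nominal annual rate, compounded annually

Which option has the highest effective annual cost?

Pioneer Capital: (1 + 0.1614/4)^4 − 1 = 17.143%
Pioneer Credit Union: (1 + 0.1623/2)^2 − 1 = 16.889%
Redwood Financial: compounded annually, EAR = 15.950%
The highest effective annual rate is Pioneer Capital at 17.143%.

Pioneer Capital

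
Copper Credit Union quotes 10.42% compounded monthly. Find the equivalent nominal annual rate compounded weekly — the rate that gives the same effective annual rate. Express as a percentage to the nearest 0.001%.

EAR = (1 + 0.1042/12)^12 − 1 = 0.109323.
Solve (1 + r/52)^52 = 1.109323: r/52 = 1.109323^(1/52) − 1 = 0.001997, so r = 0.103854 = 10.385%.

10.385%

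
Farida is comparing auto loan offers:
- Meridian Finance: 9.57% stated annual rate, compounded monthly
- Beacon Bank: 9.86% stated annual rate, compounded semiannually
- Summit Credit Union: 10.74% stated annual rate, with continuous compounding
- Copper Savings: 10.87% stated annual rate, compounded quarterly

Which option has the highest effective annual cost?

Summit Credit Union

Meridian Finance: (1 + 0.0957/12)^12 − 1 = 10.001%
Beacon Bank: (1 + 0.0986/2)^2 − 1 = 10.103%
Summit Credit Union: e^0.1074 − 1 = 11.338%
Copper Savings: (1 + 0.1087/4)^4 − 1 = 11.321%
The highest effective annual rate is Summit Credit Union at 11.338%.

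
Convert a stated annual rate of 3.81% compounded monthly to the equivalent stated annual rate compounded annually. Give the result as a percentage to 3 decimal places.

3.877%

EAR = (1 + 0.0381/12)^12 − 1 = 0.038772.
Compounded annually, the equivalent nominal rate is the EAR itself: 3.877%.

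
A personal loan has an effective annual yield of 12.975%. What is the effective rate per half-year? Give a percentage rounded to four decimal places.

6.2897%

The per-half-year rate i satisfies (1 + i)^2 = 1 + 0.12975.
i = 1.12975^(1/2) − 1 = 0.0628970 = 6.2897%.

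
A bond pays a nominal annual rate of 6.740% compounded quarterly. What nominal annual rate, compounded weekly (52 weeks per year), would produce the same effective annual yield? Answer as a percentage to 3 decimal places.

EAR = (1 + 0.06740/4)^4 − 1 = 0.069123.
Solve (1 + r/52)^52 = 1.069123: r/52 = 1.069123^(1/52) − 1 = 0.001286, so r = 0.066881 = 6.688%.

6.688%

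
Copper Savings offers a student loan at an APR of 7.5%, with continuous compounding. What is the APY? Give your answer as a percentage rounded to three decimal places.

With continuous compounding, EAR = e^0.075 − 1.
e^0.075 = 1.077884, so EAR = 0.077884 = 7.788%.

7.788%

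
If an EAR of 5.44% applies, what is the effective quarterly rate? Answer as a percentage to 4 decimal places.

1.3331%

The per-quarter rate i satisfies (1 + i)^4 = 1 + 0.0544.
i = 1.0544^(1/4) − 1 = 0.0133310 = 1.3331%.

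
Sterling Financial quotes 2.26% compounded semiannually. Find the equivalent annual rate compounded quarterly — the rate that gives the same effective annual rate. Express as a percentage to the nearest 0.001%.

EAR = (1 + 0.0226/2)^2 − 1 = 0.022728.
Solve (1 + r/4)^4 = 1.022728: r/4 = 1.022728^(1/4) − 1 = 0.005634, so r = 0.022537 = 2.254%.

2.254%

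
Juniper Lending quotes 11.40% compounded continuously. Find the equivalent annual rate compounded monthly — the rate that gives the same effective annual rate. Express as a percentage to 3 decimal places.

EAR under continuous compounding: e^0.1140 − 1 = 0.120752.
Solve (1 + r/12)^12 = 1.120752: r/12 = 1.120752^(1/12) − 1 = 0.009545, so r = 0.114543 = 11.454%.

11.454%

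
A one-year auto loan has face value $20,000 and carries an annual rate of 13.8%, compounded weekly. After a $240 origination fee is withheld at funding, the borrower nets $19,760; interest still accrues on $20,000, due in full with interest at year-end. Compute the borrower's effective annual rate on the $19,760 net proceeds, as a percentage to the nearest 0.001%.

16.171%

Amount owed after one year: 20,000 × (1 + 0.138/52)^52 = 20,000 × 1.147766 = $22,955.31.
Effective rate on net proceeds: 22,955.31 / 19,760 − 1 = 0.161706 = 16.171%.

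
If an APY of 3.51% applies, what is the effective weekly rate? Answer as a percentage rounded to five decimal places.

0.06636%

The per-week rate i satisfies (1 + i)^52 = 1 + 0.0351.
i = 1.0351^(1/52) − 1 = 0.0006636 = 0.06636%.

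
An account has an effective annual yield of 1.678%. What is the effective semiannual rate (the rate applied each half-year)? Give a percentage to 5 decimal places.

0.83551%

The per-half-year rate i satisfies (1 + i)^2 = 1 + 0.01678.
i = 1.01678^(1/2) − 1 = 0.0083551 = 0.83551%.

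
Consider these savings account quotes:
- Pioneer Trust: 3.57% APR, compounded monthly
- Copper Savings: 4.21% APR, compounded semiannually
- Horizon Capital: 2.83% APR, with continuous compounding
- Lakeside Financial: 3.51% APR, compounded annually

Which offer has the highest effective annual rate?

Pioneer Trust: (1 + 0.0357/12)^12 − 1 = 3.629%
Copper Savings: (1 + 0.0421/2)^2 − 1 = 4.254%
Horizon Capital: e^0.0283 − 1 = 2.870%
Lakeside Financial: compounded annually, EAR = 3.510%
The highest effective annual rate is Copper Savings at 4.254%.

Copper Savings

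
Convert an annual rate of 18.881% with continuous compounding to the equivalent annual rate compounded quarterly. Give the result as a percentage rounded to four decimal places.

19.3337%

EAR under continuous compounding: e^0.18881 − 1 = 0.207811.
Solve (1 + r/4)^4 = 1.207811: r/4 = 1.207811^(1/4) − 1 = 0.048334, so r = 0.193337 = 19.3337%.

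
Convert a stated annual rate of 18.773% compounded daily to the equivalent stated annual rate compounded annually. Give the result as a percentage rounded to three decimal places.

EAR = (1 + 0.18773/365)^365 − 1 = 0.206449.
Compounded annually, the equivalent nominal rate is the EAR itself: 20.645%.

20.645%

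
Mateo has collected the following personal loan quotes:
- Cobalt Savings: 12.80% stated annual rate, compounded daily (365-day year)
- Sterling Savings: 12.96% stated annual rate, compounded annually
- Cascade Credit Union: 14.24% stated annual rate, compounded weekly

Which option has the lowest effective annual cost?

Sterling Savings

Cobalt Savings: (1 + 0.1280/365)^365 − 1 = 13.653%
Sterling Savings: compounded annually, EAR = 12.960%
Cascade Credit Union: (1 + 0.1424/52)^52 − 1 = 15.281%
The lowest effective annual rate is Sterling Savings at 12.960%.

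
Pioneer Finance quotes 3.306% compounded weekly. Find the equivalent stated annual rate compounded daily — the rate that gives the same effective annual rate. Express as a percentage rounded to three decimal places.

EAR = (1 + 0.03306/52)^52 − 1 = 0.033602.
Solve (1 + r/365)^365 = 1.033602: r/365 = 1.033602^(1/365) − 1 = 0.000091, so r = 0.033051 = 3.305%.

3.305%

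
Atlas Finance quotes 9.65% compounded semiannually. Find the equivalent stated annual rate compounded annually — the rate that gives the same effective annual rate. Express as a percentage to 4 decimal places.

9.8828%

EAR = (1 + 0.0965/2)^2 − 1 = 0.098828.
Compounded annually, the equivalent nominal rate is the EAR itself: 9.8828%.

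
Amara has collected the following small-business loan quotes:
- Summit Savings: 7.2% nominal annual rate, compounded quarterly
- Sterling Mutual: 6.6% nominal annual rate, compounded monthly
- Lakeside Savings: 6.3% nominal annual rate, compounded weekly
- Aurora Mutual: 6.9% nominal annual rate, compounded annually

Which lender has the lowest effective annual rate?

Summit Savings: (1 + 0.072/4)^4 − 1 = 7.397%
Sterling Mutual: (1 + 0.066/12)^12 − 1 = 6.803%
Lakeside Savings: (1 + 0.063/52)^52 − 1 = 6.499%
Aurora Mutual: compounded annually, EAR = 6.900%
The lowest effective annual rate is Lakeside Savings at 6.499%.

Lakeside Savings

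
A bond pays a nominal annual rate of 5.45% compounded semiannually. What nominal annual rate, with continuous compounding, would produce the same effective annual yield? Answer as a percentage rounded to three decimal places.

5.377%

EAR = (1 + 0.0545/2)^2 − 1 = 0.055243.
Equivalent continuous rate: r = ln(1 + 0.055243) = 0.053771 = 5.377%.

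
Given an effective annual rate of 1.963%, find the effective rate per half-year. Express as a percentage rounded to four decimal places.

0.9767%

The per-half-year rate i satisfies (1 + i)^2 = 1 + 0.01963.
i = 1.01963^(1/2) − 1 = 0.0097673 = 0.9767%.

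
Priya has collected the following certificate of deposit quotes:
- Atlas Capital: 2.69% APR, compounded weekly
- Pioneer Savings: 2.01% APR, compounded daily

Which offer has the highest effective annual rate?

Atlas Capital

Atlas Capital: (1 + 0.0269/52)^52 − 1 = 2.726%
Pioneer Savings: (1 + 0.0201/365)^365 − 1 = 2.030%
The highest effective annual rate is Atlas Capital at 2.726%.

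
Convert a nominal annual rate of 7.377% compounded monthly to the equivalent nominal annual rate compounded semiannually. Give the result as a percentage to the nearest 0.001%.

7.491%

EAR = (1 + 0.07377/12)^12 − 1 = 0.076316.
Solve (1 + r/2)^2 = 1.076316: r/2 = 1.076316^(1/2) − 1 = 0.037457, so r = 0.074913 = 7.491%.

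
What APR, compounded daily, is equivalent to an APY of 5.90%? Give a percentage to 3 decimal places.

(1 + r/365)^365 − 1 = 0.0590, so 1 + r/365 = 1.0590^(1/365).
r/365 = 0.000157, so r = 0.057330 = 5.733%.

5.733%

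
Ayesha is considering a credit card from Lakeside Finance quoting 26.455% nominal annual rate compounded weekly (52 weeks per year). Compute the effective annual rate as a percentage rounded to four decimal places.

30.1971%

EAR = (1 + 0.26455/52)^52 − 1.
= (1 + 0.005088)^52 − 1 = 1.301971 − 1 = 30.1971%.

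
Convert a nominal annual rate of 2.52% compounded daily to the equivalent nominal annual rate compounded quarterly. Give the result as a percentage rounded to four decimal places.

EAR = (1 + 0.0252/365)^365 − 1 = 0.025519.
Solve (1 + r/4)^4 = 1.025519: r/4 = 1.025519^(1/4) − 1 = 0.006320, so r = 0.025279 = 2.5279%.

2.5279%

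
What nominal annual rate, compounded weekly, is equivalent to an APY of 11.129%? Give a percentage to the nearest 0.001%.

(1 + r/52)^52 − 1 = 0.11129, so 1 + r/52 = 1.11129^(1/52).
r/52 = 0.002031, so r = 0.105629 = 10.563%.

10.563%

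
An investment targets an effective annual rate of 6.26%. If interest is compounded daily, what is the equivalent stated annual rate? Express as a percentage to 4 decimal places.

6.0724%

(1 + r/365)^365 − 1 = 0.0626, so 1 + r/365 = 1.0626^(1/365).
r/365 = 0.000166, so r = 0.060724 = 6.0724%.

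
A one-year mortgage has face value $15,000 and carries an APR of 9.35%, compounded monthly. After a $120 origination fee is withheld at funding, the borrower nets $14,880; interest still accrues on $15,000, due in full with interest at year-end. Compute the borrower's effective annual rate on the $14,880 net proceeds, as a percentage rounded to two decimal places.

Amount owed after one year: 15,000 × (1 + 0.0935/12)^12 = 15,000 × 1.097613 = $16,464.19.
Effective rate on net proceeds: 16,464.19 / 14,880 − 1 = 0.106464 = 10.65%.

10.65%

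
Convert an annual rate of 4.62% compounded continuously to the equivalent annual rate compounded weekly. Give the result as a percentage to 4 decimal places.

4.6221%

EAR under continuous compounding: e^0.0462 − 1 = 0.047284.
Solve (1 + r/52)^52 = 1.047284: r/52 = 1.047284^(1/52) − 1 = 0.000889, so r = 0.046221 = 4.6221%.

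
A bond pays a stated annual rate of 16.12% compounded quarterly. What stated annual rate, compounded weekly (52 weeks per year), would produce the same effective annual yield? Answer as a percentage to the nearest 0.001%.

15.828%

EAR = (1 + 0.1612/4)^4 − 1 = 0.171209.
Solve (1 + r/52)^52 = 1.171209: r/52 = 1.171209^(1/52) − 1 = 0.003044, so r = 0.158277 = 15.828%.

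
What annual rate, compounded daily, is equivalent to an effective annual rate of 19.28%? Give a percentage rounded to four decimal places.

17.6346%

(1 + r/365)^365 − 1 = 0.1928, so 1 + r/365 = 1.1928^(1/365).
r/365 = 0.000483, so r = 0.176346 = 17.6346%.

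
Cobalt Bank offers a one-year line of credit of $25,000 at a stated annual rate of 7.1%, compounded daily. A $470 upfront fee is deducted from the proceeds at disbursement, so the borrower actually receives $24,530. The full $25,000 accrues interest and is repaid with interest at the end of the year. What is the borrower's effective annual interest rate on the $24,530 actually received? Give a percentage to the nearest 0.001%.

Amount owed after one year: 25,000 × (1 + 0.071/365)^365 = 25,000 × 1.073574 = $26,839.35.
Effective rate on net proceeds: 26,839.35 / 24,530 − 1 = 0.094144 = 9.414%.

9.414%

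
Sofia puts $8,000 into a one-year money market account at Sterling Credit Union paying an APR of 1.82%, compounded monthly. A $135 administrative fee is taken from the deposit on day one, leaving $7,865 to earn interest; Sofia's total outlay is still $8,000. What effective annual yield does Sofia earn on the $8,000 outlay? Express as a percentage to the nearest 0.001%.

0.117%

Value after one year: 7,865 × (1 + 0.0182/12)^12 = 7,865 × 1.018353 = $8,009.34.
Effective yield on the $8,000 outlay: 8,009.34 / 8,000 − 1 = 0.001168 = 0.117%.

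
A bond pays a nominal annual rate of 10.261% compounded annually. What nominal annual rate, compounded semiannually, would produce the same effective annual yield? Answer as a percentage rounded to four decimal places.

10.0105%

Compounded annually, EAR = nominal = 0.102610.
Solve (1 + r/2)^2 = 1.102610: r/2 = 1.102610^(1/2) − 1 = 0.050052, so r = 0.100105 = 10.0105%.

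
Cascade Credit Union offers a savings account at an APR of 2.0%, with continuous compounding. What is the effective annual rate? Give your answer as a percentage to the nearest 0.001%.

With continuous compounding, EAR = e^0.020 − 1.
e^0.020 = 1.020201, so EAR = 0.020201 = 2.020%.

2.020%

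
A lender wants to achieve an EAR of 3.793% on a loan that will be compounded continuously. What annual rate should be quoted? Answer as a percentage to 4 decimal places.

Continuous: nominal r satisfies e^r − 1 = 0.03793.
r = ln(1 + 0.03793) = ln(1.03793) = 0.037228 = 3.7228%.

3.7228%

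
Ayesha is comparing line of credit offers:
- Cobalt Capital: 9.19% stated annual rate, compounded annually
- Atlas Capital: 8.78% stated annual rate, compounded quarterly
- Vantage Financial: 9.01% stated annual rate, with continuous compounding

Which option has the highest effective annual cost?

Cobalt Capital: compounded annually, EAR = 9.190%
Atlas Capital: (1 + 0.0878/4)^4 − 1 = 9.073%
Vantage Financial: e^0.0901 − 1 = 9.428%
The highest effective annual rate is Vantage Financial at 9.428%.

Vantage Financial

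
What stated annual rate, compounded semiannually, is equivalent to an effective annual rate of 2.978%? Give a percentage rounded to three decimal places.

2.956%

(1 + r/2)^2 − 1 = 0.02978, so 1 + r/2 = 1.02978^(1/2).
r/2 = 0.014781, so r = 0.029562 = 2.956%.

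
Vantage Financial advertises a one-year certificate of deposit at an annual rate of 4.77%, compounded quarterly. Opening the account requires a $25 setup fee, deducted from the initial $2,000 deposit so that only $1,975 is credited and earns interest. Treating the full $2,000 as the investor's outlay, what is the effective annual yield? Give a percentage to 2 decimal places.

3.55%

Value after one year: 1,975 × (1 + 0.0477/4)^4 = 1,975 × 1.048560 = $2,070.91.
Effective yield on the $2,000 outlay: 2,070.91 / 2,000 − 1 = 0.035453 = 3.55%.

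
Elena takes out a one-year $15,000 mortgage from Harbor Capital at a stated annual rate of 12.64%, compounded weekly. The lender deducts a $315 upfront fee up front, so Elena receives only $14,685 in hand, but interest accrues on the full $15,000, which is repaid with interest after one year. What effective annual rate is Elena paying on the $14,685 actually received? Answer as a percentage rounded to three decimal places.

15.890%

Amount owed after one year: 15,000 × (1 + 0.1264/52)^52 = 15,000 × 1.134562 = $17,018.43.
Effective rate on net proceeds: 17,018.43 / 14,685 − 1 = 0.158899 = 15.890%.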